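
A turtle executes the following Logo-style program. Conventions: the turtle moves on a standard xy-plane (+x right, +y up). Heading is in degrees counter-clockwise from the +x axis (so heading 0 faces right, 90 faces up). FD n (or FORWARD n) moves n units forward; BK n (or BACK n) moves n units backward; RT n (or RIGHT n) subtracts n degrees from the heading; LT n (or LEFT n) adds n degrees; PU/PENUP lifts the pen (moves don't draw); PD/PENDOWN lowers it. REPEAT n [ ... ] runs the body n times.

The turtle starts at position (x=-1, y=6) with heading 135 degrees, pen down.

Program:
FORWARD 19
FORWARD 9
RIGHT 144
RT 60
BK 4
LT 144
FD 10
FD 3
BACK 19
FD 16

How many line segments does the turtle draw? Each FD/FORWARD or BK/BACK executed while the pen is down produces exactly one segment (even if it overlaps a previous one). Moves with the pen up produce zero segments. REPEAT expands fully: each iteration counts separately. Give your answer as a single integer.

Executing turtle program step by step:
Start: pos=(-1,6), heading=135, pen down
FD 19: (-1,6) -> (-14.435,19.435) [heading=135, draw]
FD 9: (-14.435,19.435) -> (-20.799,25.799) [heading=135, draw]
RT 144: heading 135 -> 351
RT 60: heading 351 -> 291
BK 4: (-20.799,25.799) -> (-22.232,29.533) [heading=291, draw]
LT 144: heading 291 -> 75
FD 10: (-22.232,29.533) -> (-19.644,39.193) [heading=75, draw]
FD 3: (-19.644,39.193) -> (-18.868,42.09) [heading=75, draw]
BK 19: (-18.868,42.09) -> (-23.785,23.738) [heading=75, draw]
FD 16: (-23.785,23.738) -> (-19.644,39.193) [heading=75, draw]
Final: pos=(-19.644,39.193), heading=75, 7 segment(s) drawn
Segments drawn: 7

Answer: 7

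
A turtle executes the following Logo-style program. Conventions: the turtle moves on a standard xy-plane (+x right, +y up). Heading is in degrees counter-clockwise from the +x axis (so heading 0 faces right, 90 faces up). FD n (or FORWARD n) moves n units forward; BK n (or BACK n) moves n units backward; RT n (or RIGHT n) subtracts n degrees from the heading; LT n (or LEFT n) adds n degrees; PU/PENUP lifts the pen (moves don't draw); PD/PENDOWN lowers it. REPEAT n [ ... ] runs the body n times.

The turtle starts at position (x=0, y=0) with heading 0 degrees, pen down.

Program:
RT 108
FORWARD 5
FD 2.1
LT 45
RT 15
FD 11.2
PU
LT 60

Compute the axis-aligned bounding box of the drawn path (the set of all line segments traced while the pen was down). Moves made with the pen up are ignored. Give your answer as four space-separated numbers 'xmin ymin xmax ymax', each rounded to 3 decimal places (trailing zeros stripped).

Answer: -2.194 -17.708 0.135 0

Derivation:
Executing turtle program step by step:
Start: pos=(0,0), heading=0, pen down
RT 108: heading 0 -> 252
FD 5: (0,0) -> (-1.545,-4.755) [heading=252, draw]
FD 2.1: (-1.545,-4.755) -> (-2.194,-6.753) [heading=252, draw]
LT 45: heading 252 -> 297
RT 15: heading 297 -> 282
FD 11.2: (-2.194,-6.753) -> (0.135,-17.708) [heading=282, draw]
PU: pen up
LT 60: heading 282 -> 342
Final: pos=(0.135,-17.708), heading=342, 3 segment(s) drawn

Segment endpoints: x in {-2.194, -1.545, 0, 0.135}, y in {-17.708, -6.753, -4.755, 0}
xmin=-2.194, ymin=-17.708, xmax=0.135, ymax=0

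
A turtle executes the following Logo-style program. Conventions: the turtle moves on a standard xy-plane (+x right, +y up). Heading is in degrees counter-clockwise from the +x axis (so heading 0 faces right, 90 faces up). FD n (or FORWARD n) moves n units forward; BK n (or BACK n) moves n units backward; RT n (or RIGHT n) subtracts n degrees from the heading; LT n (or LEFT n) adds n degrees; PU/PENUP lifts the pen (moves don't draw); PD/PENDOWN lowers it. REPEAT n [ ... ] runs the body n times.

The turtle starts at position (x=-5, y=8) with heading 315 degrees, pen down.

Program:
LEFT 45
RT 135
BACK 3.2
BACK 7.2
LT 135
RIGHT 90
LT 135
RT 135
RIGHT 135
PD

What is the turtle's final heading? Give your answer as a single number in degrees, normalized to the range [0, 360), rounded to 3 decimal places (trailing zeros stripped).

Executing turtle program step by step:
Start: pos=(-5,8), heading=315, pen down
LT 45: heading 315 -> 0
RT 135: heading 0 -> 225
BK 3.2: (-5,8) -> (-2.737,10.263) [heading=225, draw]
BK 7.2: (-2.737,10.263) -> (2.354,15.354) [heading=225, draw]
LT 135: heading 225 -> 0
RT 90: heading 0 -> 270
LT 135: heading 270 -> 45
RT 135: heading 45 -> 270
RT 135: heading 270 -> 135
PD: pen down
Final: pos=(2.354,15.354), heading=135, 2 segment(s) drawn

Answer: 135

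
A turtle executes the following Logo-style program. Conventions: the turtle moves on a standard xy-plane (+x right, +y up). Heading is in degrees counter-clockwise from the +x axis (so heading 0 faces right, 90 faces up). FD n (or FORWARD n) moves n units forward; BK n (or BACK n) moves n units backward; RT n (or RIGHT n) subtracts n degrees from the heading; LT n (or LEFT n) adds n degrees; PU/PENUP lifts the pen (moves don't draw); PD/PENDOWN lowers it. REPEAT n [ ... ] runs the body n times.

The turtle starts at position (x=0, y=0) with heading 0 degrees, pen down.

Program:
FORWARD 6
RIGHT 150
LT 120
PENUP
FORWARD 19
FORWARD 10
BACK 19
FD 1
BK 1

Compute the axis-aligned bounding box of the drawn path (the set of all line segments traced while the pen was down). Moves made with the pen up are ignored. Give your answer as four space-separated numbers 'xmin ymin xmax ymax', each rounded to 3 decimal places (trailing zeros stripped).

Executing turtle program step by step:
Start: pos=(0,0), heading=0, pen down
FD 6: (0,0) -> (6,0) [heading=0, draw]
RT 150: heading 0 -> 210
LT 120: heading 210 -> 330
PU: pen up
FD 19: (6,0) -> (22.454,-9.5) [heading=330, move]
FD 10: (22.454,-9.5) -> (31.115,-14.5) [heading=330, move]
BK 19: (31.115,-14.5) -> (14.66,-5) [heading=330, move]
FD 1: (14.66,-5) -> (15.526,-5.5) [heading=330, move]
BK 1: (15.526,-5.5) -> (14.66,-5) [heading=330, move]
Final: pos=(14.66,-5), heading=330, 1 segment(s) drawn

Segment endpoints: x in {0, 6}, y in {0}
xmin=0, ymin=0, xmax=6, ymax=0

Answer: 0 0 6 0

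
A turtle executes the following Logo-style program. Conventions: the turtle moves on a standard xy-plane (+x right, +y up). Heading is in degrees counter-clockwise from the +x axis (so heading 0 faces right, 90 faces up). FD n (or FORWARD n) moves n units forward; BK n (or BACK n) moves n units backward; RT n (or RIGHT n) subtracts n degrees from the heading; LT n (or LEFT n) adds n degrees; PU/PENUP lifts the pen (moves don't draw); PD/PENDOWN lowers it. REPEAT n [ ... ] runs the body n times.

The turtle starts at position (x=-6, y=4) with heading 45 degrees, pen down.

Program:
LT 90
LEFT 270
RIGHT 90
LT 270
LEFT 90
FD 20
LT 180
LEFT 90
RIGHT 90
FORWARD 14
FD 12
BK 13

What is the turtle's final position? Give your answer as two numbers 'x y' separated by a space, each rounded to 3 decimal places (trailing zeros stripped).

Executing turtle program step by step:
Start: pos=(-6,4), heading=45, pen down
LT 90: heading 45 -> 135
LT 270: heading 135 -> 45
RT 90: heading 45 -> 315
LT 270: heading 315 -> 225
LT 90: heading 225 -> 315
FD 20: (-6,4) -> (8.142,-10.142) [heading=315, draw]
LT 180: heading 315 -> 135
LT 90: heading 135 -> 225
RT 90: heading 225 -> 135
FD 14: (8.142,-10.142) -> (-1.757,-0.243) [heading=135, draw]
FD 12: (-1.757,-0.243) -> (-10.243,8.243) [heading=135, draw]
BK 13: (-10.243,8.243) -> (-1.05,-0.95) [heading=135, draw]
Final: pos=(-1.05,-0.95), heading=135, 4 segment(s) drawn

Answer: -1.05 -0.95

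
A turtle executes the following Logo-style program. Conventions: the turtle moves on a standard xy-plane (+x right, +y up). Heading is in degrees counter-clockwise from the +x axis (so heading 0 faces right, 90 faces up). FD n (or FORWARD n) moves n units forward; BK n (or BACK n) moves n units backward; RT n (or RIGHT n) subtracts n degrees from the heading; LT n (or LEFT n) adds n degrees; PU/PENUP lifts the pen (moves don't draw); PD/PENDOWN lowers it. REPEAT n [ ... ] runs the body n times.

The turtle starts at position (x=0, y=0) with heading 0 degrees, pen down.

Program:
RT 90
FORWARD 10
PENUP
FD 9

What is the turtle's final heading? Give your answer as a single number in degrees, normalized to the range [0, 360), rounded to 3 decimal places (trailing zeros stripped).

Answer: 270

Derivation:
Executing turtle program step by step:
Start: pos=(0,0), heading=0, pen down
RT 90: heading 0 -> 270
FD 10: (0,0) -> (0,-10) [heading=270, draw]
PU: pen up
FD 9: (0,-10) -> (0,-19) [heading=270, move]
Final: pos=(0,-19), heading=270, 1 segment(s) drawn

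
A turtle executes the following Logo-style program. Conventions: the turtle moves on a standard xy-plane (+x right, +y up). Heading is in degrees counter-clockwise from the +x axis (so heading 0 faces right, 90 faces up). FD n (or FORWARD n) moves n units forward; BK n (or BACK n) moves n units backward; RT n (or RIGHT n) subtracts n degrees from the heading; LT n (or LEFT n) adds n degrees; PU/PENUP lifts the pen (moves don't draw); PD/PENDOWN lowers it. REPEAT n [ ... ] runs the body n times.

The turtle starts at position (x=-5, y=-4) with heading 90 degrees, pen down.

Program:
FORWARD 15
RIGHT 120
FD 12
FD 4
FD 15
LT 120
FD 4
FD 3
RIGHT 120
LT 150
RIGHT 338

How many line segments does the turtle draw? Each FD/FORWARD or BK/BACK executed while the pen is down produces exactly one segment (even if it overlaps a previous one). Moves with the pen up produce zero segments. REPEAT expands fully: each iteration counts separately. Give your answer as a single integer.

Executing turtle program step by step:
Start: pos=(-5,-4), heading=90, pen down
FD 15: (-5,-4) -> (-5,11) [heading=90, draw]
RT 120: heading 90 -> 330
FD 12: (-5,11) -> (5.392,5) [heading=330, draw]
FD 4: (5.392,5) -> (8.856,3) [heading=330, draw]
FD 15: (8.856,3) -> (21.847,-4.5) [heading=330, draw]
LT 120: heading 330 -> 90
FD 4: (21.847,-4.5) -> (21.847,-0.5) [heading=90, draw]
FD 3: (21.847,-0.5) -> (21.847,2.5) [heading=90, draw]
RT 120: heading 90 -> 330
LT 150: heading 330 -> 120
RT 338: heading 120 -> 142
Final: pos=(21.847,2.5), heading=142, 6 segment(s) drawn
Segments drawn: 6

Answer: 6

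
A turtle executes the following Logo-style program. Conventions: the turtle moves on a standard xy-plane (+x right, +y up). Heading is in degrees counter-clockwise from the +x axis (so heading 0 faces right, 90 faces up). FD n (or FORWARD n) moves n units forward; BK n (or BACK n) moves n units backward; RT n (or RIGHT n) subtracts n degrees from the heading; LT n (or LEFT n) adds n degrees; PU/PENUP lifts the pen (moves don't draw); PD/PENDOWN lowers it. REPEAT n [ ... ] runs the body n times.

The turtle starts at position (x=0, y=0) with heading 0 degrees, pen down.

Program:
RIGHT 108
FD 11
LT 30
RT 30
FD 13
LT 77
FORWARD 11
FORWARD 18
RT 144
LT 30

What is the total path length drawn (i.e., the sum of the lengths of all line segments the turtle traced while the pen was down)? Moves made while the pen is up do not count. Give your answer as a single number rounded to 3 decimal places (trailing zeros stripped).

Executing turtle program step by step:
Start: pos=(0,0), heading=0, pen down
RT 108: heading 0 -> 252
FD 11: (0,0) -> (-3.399,-10.462) [heading=252, draw]
LT 30: heading 252 -> 282
RT 30: heading 282 -> 252
FD 13: (-3.399,-10.462) -> (-7.416,-22.825) [heading=252, draw]
LT 77: heading 252 -> 329
FD 11: (-7.416,-22.825) -> (2.012,-28.491) [heading=329, draw]
FD 18: (2.012,-28.491) -> (17.441,-37.761) [heading=329, draw]
RT 144: heading 329 -> 185
LT 30: heading 185 -> 215
Final: pos=(17.441,-37.761), heading=215, 4 segment(s) drawn

Segment lengths:
  seg 1: (0,0) -> (-3.399,-10.462), length = 11
  seg 2: (-3.399,-10.462) -> (-7.416,-22.825), length = 13
  seg 3: (-7.416,-22.825) -> (2.012,-28.491), length = 11
  seg 4: (2.012,-28.491) -> (17.441,-37.761), length = 18
Total = 53

Answer: 53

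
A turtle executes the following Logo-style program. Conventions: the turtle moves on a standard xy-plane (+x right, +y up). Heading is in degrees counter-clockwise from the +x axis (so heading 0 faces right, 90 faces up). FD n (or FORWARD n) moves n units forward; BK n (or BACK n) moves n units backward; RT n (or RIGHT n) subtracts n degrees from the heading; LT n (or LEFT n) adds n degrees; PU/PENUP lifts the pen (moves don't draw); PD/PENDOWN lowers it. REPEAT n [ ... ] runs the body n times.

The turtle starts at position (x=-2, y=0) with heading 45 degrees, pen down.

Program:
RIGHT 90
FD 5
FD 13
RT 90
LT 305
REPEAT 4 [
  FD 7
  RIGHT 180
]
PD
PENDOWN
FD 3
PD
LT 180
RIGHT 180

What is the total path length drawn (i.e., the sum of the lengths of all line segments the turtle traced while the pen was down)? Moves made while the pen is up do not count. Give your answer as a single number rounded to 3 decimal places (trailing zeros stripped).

Answer: 49

Derivation:
Executing turtle program step by step:
Start: pos=(-2,0), heading=45, pen down
RT 90: heading 45 -> 315
FD 5: (-2,0) -> (1.536,-3.536) [heading=315, draw]
FD 13: (1.536,-3.536) -> (10.728,-12.728) [heading=315, draw]
RT 90: heading 315 -> 225
LT 305: heading 225 -> 170
REPEAT 4 [
  -- iteration 1/4 --
  FD 7: (10.728,-12.728) -> (3.834,-11.512) [heading=170, draw]
  RT 180: heading 170 -> 350
  -- iteration 2/4 --
  FD 7: (3.834,-11.512) -> (10.728,-12.728) [heading=350, draw]
  RT 180: heading 350 -> 170
  -- iteration 3/4 --
  FD 7: (10.728,-12.728) -> (3.834,-11.512) [heading=170, draw]
  RT 180: heading 170 -> 350
  -- iteration 4/4 --
  FD 7: (3.834,-11.512) -> (10.728,-12.728) [heading=350, draw]
  RT 180: heading 350 -> 170
]
PD: pen down
PD: pen down
FD 3: (10.728,-12.728) -> (7.773,-12.207) [heading=170, draw]
PD: pen down
LT 180: heading 170 -> 350
RT 180: heading 350 -> 170
Final: pos=(7.773,-12.207), heading=170, 7 segment(s) drawn

Segment lengths:
  seg 1: (-2,0) -> (1.536,-3.536), length = 5
  seg 2: (1.536,-3.536) -> (10.728,-12.728), length = 13
  seg 3: (10.728,-12.728) -> (3.834,-11.512), length = 7
  seg 4: (3.834,-11.512) -> (10.728,-12.728), length = 7
  seg 5: (10.728,-12.728) -> (3.834,-11.512), length = 7
  seg 6: (3.834,-11.512) -> (10.728,-12.728), length = 7
  seg 7: (10.728,-12.728) -> (7.773,-12.207), length = 3
Total = 49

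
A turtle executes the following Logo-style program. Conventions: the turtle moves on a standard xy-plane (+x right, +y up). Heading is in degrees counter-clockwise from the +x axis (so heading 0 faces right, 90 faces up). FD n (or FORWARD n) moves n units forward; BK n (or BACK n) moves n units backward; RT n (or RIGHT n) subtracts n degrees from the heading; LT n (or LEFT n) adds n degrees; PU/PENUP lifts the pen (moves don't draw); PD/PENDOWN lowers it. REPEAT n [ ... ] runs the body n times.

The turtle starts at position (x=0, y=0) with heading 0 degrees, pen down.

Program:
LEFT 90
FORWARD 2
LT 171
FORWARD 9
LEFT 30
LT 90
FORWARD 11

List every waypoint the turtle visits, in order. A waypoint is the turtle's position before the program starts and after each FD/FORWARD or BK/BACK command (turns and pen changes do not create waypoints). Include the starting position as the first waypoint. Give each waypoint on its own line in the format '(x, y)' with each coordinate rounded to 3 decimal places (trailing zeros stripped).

Executing turtle program step by step:
Start: pos=(0,0), heading=0, pen down
LT 90: heading 0 -> 90
FD 2: (0,0) -> (0,2) [heading=90, draw]
LT 171: heading 90 -> 261
FD 9: (0,2) -> (-1.408,-6.889) [heading=261, draw]
LT 30: heading 261 -> 291
LT 90: heading 291 -> 21
FD 11: (-1.408,-6.889) -> (8.861,-2.947) [heading=21, draw]
Final: pos=(8.861,-2.947), heading=21, 3 segment(s) drawn
Waypoints (4 total):
(0, 0)
(0, 2)
(-1.408, -6.889)
(8.861, -2.947)

Answer: (0, 0)
(0, 2)
(-1.408, -6.889)
(8.861, -2.947)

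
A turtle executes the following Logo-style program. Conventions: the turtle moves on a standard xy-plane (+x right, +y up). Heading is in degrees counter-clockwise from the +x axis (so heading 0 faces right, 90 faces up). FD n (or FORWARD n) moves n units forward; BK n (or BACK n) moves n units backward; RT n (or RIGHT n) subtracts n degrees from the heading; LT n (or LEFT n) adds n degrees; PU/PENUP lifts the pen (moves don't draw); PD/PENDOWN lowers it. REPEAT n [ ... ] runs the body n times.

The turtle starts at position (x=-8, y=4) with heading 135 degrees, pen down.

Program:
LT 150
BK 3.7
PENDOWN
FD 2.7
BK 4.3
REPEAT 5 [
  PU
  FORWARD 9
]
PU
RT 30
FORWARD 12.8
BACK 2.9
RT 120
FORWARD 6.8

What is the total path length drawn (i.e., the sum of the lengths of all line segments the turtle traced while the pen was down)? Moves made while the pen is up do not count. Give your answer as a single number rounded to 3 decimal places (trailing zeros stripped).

Executing turtle program step by step:
Start: pos=(-8,4), heading=135, pen down
LT 150: heading 135 -> 285
BK 3.7: (-8,4) -> (-8.958,7.574) [heading=285, draw]
PD: pen down
FD 2.7: (-8.958,7.574) -> (-8.259,4.966) [heading=285, draw]
BK 4.3: (-8.259,4.966) -> (-9.372,9.119) [heading=285, draw]
REPEAT 5 [
  -- iteration 1/5 --
  PU: pen up
  FD 9: (-9.372,9.119) -> (-7.042,0.426) [heading=285, move]
  -- iteration 2/5 --
  PU: pen up
  FD 9: (-7.042,0.426) -> (-4.713,-8.267) [heading=285, move]
  -- iteration 3/5 --
  PU: pen up
  FD 9: (-4.713,-8.267) -> (-2.384,-16.961) [heading=285, move]
  -- iteration 4/5 --
  PU: pen up
  FD 9: (-2.384,-16.961) -> (-0.054,-25.654) [heading=285, move]
  -- iteration 5/5 --
  PU: pen up
  FD 9: (-0.054,-25.654) -> (2.275,-34.347) [heading=285, move]
]
PU: pen up
RT 30: heading 285 -> 255
FD 12.8: (2.275,-34.347) -> (-1.038,-46.711) [heading=255, move]
BK 2.9: (-1.038,-46.711) -> (-0.287,-43.91) [heading=255, move]
RT 120: heading 255 -> 135
FD 6.8: (-0.287,-43.91) -> (-5.096,-39.102) [heading=135, move]
Final: pos=(-5.096,-39.102), heading=135, 3 segment(s) drawn

Segment lengths:
  seg 1: (-8,4) -> (-8.958,7.574), length = 3.7
  seg 2: (-8.958,7.574) -> (-8.259,4.966), length = 2.7
  seg 3: (-8.259,4.966) -> (-9.372,9.119), length = 4.3
Total = 10.7

Answer: 10.7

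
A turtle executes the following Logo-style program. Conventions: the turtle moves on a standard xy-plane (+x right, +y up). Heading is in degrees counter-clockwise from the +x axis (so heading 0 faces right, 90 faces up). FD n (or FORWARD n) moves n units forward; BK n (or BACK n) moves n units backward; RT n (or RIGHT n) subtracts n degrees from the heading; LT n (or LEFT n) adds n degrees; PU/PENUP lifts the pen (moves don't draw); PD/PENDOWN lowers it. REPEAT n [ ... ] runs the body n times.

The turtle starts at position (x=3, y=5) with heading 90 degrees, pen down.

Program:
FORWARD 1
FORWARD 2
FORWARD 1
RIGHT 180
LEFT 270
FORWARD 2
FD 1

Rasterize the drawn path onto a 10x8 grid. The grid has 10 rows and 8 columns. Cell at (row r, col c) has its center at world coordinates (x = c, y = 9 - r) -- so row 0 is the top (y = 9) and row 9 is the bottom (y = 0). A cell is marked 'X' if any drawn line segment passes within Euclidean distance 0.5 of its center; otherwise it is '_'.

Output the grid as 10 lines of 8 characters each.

Segment 0: (3,5) -> (3,6)
Segment 1: (3,6) -> (3,8)
Segment 2: (3,8) -> (3,9)
Segment 3: (3,9) -> (1,9)
Segment 4: (1,9) -> (0,9)

Answer: XXXX____
___X____
___X____
___X____
___X____
________
________
________
________
________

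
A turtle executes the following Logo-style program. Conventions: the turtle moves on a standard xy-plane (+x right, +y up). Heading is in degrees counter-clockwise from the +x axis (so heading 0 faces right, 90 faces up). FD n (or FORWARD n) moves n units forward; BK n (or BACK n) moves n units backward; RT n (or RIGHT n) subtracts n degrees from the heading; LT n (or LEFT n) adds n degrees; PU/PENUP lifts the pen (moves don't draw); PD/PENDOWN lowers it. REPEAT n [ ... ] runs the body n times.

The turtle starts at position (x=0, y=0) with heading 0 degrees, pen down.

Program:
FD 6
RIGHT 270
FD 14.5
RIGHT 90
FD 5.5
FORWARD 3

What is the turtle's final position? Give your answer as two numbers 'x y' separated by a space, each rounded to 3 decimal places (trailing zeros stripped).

Executing turtle program step by step:
Start: pos=(0,0), heading=0, pen down
FD 6: (0,0) -> (6,0) [heading=0, draw]
RT 270: heading 0 -> 90
FD 14.5: (6,0) -> (6,14.5) [heading=90, draw]
RT 90: heading 90 -> 0
FD 5.5: (6,14.5) -> (11.5,14.5) [heading=0, draw]
FD 3: (11.5,14.5) -> (14.5,14.5) [heading=0, draw]
Final: pos=(14.5,14.5), heading=0, 4 segment(s) drawn

Answer: 14.5 14.5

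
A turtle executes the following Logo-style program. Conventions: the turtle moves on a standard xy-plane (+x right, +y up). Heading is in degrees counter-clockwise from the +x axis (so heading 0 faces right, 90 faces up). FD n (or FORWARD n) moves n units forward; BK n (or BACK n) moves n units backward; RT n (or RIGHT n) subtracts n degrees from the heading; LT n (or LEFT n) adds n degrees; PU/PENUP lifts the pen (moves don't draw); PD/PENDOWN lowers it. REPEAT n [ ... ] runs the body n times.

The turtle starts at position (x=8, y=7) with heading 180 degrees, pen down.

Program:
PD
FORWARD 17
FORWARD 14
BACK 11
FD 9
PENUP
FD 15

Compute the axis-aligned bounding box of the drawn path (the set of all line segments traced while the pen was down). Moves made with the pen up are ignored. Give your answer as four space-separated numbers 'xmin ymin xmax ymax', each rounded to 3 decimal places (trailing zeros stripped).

Answer: -23 7 8 7

Derivation:
Executing turtle program step by step:
Start: pos=(8,7), heading=180, pen down
PD: pen down
FD 17: (8,7) -> (-9,7) [heading=180, draw]
FD 14: (-9,7) -> (-23,7) [heading=180, draw]
BK 11: (-23,7) -> (-12,7) [heading=180, draw]
FD 9: (-12,7) -> (-21,7) [heading=180, draw]
PU: pen up
FD 15: (-21,7) -> (-36,7) [heading=180, move]
Final: pos=(-36,7), heading=180, 4 segment(s) drawn

Segment endpoints: x in {-23, -21, -12, -9, 8}, y in {7, 7, 7, 7}
xmin=-23, ymin=7, xmax=8, ymax=7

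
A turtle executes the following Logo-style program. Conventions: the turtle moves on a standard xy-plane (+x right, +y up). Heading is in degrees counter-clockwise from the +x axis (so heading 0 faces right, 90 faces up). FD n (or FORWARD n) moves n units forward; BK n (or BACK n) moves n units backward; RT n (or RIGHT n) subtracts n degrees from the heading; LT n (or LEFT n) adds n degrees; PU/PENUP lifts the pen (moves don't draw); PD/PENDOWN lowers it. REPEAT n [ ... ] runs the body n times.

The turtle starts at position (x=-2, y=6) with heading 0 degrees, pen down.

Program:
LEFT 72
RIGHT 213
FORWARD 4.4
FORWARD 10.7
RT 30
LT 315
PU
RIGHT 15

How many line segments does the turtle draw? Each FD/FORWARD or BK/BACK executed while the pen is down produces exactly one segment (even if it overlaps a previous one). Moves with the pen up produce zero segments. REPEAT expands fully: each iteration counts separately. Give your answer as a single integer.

Executing turtle program step by step:
Start: pos=(-2,6), heading=0, pen down
LT 72: heading 0 -> 72
RT 213: heading 72 -> 219
FD 4.4: (-2,6) -> (-5.419,3.231) [heading=219, draw]
FD 10.7: (-5.419,3.231) -> (-13.735,-3.503) [heading=219, draw]
RT 30: heading 219 -> 189
LT 315: heading 189 -> 144
PU: pen up
RT 15: heading 144 -> 129
Final: pos=(-13.735,-3.503), heading=129, 2 segment(s) drawn
Segments drawn: 2

Answer: 2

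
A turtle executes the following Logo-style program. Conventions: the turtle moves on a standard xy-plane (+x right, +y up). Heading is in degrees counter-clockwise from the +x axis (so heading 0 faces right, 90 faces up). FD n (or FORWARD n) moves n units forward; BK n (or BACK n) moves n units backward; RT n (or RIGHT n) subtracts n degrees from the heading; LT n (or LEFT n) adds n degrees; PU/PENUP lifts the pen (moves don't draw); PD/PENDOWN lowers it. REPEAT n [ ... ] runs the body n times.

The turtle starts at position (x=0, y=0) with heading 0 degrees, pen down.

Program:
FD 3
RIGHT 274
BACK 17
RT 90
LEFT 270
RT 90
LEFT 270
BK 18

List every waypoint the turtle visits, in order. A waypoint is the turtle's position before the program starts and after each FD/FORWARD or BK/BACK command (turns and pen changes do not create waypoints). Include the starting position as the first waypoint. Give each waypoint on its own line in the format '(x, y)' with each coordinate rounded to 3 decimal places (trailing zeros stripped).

Answer: (0, 0)
(3, 0)
(1.814, -16.959)
(0.559, -34.915)

Derivation:
Executing turtle program step by step:
Start: pos=(0,0), heading=0, pen down
FD 3: (0,0) -> (3,0) [heading=0, draw]
RT 274: heading 0 -> 86
BK 17: (3,0) -> (1.814,-16.959) [heading=86, draw]
RT 90: heading 86 -> 356
LT 270: heading 356 -> 266
RT 90: heading 266 -> 176
LT 270: heading 176 -> 86
BK 18: (1.814,-16.959) -> (0.559,-34.915) [heading=86, draw]
Final: pos=(0.559,-34.915), heading=86, 3 segment(s) drawn
Waypoints (4 total):
(0, 0)
(3, 0)
(1.814, -16.959)
(0.559, -34.915)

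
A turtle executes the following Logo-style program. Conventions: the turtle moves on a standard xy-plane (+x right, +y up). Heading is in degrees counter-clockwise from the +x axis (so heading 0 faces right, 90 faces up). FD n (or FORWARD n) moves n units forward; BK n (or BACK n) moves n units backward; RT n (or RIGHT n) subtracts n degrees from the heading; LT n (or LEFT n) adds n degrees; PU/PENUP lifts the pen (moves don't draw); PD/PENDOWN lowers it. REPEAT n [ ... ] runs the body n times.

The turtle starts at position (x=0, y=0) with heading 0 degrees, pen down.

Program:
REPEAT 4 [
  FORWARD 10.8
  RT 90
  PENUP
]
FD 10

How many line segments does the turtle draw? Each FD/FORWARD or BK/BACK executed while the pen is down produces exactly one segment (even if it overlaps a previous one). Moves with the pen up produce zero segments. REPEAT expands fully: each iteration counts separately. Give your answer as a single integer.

Executing turtle program step by step:
Start: pos=(0,0), heading=0, pen down
REPEAT 4 [
  -- iteration 1/4 --
  FD 10.8: (0,0) -> (10.8,0) [heading=0, draw]
  RT 90: heading 0 -> 270
  PU: pen up
  -- iteration 2/4 --
  FD 10.8: (10.8,0) -> (10.8,-10.8) [heading=270, move]
  RT 90: heading 270 -> 180
  PU: pen up
  -- iteration 3/4 --
  FD 10.8: (10.8,-10.8) -> (0,-10.8) [heading=180, move]
  RT 90: heading 180 -> 90
  PU: pen up
  -- iteration 4/4 --
  FD 10.8: (0,-10.8) -> (0,0) [heading=90, move]
  RT 90: heading 90 -> 0
  PU: pen up
]
FD 10: (0,0) -> (10,0) [heading=0, move]
Final: pos=(10,0), heading=0, 1 segment(s) drawn
Segments drawn: 1

Answer: 1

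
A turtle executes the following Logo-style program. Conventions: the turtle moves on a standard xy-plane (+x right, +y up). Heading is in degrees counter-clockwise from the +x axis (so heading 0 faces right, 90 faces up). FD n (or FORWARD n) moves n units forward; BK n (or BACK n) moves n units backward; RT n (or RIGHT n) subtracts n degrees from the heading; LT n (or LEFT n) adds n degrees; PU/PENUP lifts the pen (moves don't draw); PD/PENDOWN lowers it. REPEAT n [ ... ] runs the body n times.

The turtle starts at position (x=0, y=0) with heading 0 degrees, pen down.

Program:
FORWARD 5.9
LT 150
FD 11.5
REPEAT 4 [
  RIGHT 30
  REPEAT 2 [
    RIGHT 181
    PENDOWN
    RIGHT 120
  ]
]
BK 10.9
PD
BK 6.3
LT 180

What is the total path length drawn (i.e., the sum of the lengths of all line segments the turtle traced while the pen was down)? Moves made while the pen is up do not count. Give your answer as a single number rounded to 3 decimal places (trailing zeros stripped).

Executing turtle program step by step:
Start: pos=(0,0), heading=0, pen down
FD 5.9: (0,0) -> (5.9,0) [heading=0, draw]
LT 150: heading 0 -> 150
FD 11.5: (5.9,0) -> (-4.059,5.75) [heading=150, draw]
REPEAT 4 [
  -- iteration 1/4 --
  RT 30: heading 150 -> 120
  REPEAT 2 [
    -- iteration 1/2 --
    RT 181: heading 120 -> 299
    PD: pen down
    RT 120: heading 299 -> 179
    -- iteration 2/2 --
    RT 181: heading 179 -> 358
    PD: pen down
    RT 120: heading 358 -> 238
  ]
  -- iteration 2/4 --
  RT 30: heading 238 -> 208
  REPEAT 2 [
    -- iteration 1/2 --
    RT 181: heading 208 -> 27
    PD: pen down
    RT 120: heading 27 -> 267
    -- iteration 2/2 --
    RT 181: heading 267 -> 86
    PD: pen down
    RT 120: heading 86 -> 326
  ]
  -- iteration 3/4 --
  RT 30: heading 326 -> 296
  REPEAT 2 [
    -- iteration 1/2 --
    RT 181: heading 296 -> 115
    PD: pen down
    RT 120: heading 115 -> 355
    -- iteration 2/2 --
    RT 181: heading 355 -> 174
    PD: pen down
    RT 120: heading 174 -> 54
  ]
  -- iteration 4/4 --
  RT 30: heading 54 -> 24
  REPEAT 2 [
    -- iteration 1/2 --
    RT 181: heading 24 -> 203
    PD: pen down
    RT 120: heading 203 -> 83
    -- iteration 2/2 --
    RT 181: heading 83 -> 262
    PD: pen down
    RT 120: heading 262 -> 142
  ]
]
BK 10.9: (-4.059,5.75) -> (4.53,-0.961) [heading=142, draw]
PD: pen down
BK 6.3: (4.53,-0.961) -> (9.494,-4.839) [heading=142, draw]
LT 180: heading 142 -> 322
Final: pos=(9.494,-4.839), heading=322, 4 segment(s) drawn

Segment lengths:
  seg 1: (0,0) -> (5.9,0), length = 5.9
  seg 2: (5.9,0) -> (-4.059,5.75), length = 11.5
  seg 3: (-4.059,5.75) -> (4.53,-0.961), length = 10.9
  seg 4: (4.53,-0.961) -> (9.494,-4.839), length = 6.3
Total = 34.6

Answer: 34.6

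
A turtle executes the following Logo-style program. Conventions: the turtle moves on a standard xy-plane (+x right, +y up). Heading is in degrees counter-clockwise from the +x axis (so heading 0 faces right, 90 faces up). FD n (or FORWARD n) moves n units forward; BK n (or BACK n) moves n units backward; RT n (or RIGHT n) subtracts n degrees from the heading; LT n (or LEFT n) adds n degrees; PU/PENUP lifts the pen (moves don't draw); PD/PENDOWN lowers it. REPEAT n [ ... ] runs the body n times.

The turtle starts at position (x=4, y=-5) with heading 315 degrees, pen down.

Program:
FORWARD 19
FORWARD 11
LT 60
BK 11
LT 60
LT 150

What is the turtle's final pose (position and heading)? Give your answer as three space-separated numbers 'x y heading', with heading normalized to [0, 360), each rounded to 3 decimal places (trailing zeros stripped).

Executing turtle program step by step:
Start: pos=(4,-5), heading=315, pen down
FD 19: (4,-5) -> (17.435,-18.435) [heading=315, draw]
FD 11: (17.435,-18.435) -> (25.213,-26.213) [heading=315, draw]
LT 60: heading 315 -> 15
BK 11: (25.213,-26.213) -> (14.588,-29.06) [heading=15, draw]
LT 60: heading 15 -> 75
LT 150: heading 75 -> 225
Final: pos=(14.588,-29.06), heading=225, 3 segment(s) drawn

Answer: 14.588 -29.06 225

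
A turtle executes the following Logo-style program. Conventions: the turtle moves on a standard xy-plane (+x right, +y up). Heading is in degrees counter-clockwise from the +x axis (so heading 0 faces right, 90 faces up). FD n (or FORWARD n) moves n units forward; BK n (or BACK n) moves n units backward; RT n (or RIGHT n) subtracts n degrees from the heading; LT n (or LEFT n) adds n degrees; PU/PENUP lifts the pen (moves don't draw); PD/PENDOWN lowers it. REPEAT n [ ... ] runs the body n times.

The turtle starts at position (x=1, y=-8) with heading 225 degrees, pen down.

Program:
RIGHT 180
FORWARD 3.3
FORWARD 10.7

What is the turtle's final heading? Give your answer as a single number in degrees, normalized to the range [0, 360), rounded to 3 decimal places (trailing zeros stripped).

Answer: 45

Derivation:
Executing turtle program step by step:
Start: pos=(1,-8), heading=225, pen down
RT 180: heading 225 -> 45
FD 3.3: (1,-8) -> (3.333,-5.667) [heading=45, draw]
FD 10.7: (3.333,-5.667) -> (10.899,1.899) [heading=45, draw]
Final: pos=(10.899,1.899), heading=45, 2 segment(s) drawn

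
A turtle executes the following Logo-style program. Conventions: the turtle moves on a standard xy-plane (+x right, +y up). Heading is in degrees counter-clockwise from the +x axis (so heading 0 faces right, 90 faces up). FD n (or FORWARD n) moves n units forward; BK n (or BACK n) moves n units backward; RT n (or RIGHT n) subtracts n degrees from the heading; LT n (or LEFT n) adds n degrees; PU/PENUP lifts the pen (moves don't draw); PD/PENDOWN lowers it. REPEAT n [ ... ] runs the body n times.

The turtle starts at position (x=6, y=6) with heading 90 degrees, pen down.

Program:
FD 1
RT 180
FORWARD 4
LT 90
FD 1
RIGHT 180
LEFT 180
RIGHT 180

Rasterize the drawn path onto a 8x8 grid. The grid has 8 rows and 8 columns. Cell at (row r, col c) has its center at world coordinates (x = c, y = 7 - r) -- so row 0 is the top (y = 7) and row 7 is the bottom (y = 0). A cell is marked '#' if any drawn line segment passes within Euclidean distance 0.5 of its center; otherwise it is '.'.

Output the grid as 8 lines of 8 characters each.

Segment 0: (6,6) -> (6,7)
Segment 1: (6,7) -> (6,3)
Segment 2: (6,3) -> (7,3)

Answer: ......#.
......#.
......#.
......#.
......##
........
........
........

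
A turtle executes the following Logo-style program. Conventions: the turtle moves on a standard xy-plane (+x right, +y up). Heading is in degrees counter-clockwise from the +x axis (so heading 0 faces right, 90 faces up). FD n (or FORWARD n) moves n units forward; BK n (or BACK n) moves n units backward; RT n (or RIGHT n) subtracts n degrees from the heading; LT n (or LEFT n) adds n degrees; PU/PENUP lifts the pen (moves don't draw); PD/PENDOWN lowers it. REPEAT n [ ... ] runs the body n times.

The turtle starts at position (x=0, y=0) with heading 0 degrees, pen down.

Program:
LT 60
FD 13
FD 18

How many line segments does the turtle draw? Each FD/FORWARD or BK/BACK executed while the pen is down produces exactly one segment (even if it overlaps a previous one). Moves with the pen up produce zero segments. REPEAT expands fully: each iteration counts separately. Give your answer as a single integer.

Executing turtle program step by step:
Start: pos=(0,0), heading=0, pen down
LT 60: heading 0 -> 60
FD 13: (0,0) -> (6.5,11.258) [heading=60, draw]
FD 18: (6.5,11.258) -> (15.5,26.847) [heading=60, draw]
Final: pos=(15.5,26.847), heading=60, 2 segment(s) drawn
Segments drawn: 2

Answer: 2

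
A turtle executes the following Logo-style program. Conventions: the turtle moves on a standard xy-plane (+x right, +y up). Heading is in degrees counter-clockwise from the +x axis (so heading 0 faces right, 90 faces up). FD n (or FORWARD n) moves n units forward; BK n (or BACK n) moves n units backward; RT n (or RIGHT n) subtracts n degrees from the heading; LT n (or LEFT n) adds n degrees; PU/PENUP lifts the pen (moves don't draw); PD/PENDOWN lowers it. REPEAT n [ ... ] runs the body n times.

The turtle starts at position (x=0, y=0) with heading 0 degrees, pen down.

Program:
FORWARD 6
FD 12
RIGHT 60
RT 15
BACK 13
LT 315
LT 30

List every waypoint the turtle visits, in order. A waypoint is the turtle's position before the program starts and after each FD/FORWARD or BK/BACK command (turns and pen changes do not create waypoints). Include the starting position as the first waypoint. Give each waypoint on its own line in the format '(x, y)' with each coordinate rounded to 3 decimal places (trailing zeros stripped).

Executing turtle program step by step:
Start: pos=(0,0), heading=0, pen down
FD 6: (0,0) -> (6,0) [heading=0, draw]
FD 12: (6,0) -> (18,0) [heading=0, draw]
RT 60: heading 0 -> 300
RT 15: heading 300 -> 285
BK 13: (18,0) -> (14.635,12.557) [heading=285, draw]
LT 315: heading 285 -> 240
LT 30: heading 240 -> 270
Final: pos=(14.635,12.557), heading=270, 3 segment(s) drawn
Waypoints (4 total):
(0, 0)
(6, 0)
(18, 0)
(14.635, 12.557)

Answer: (0, 0)
(6, 0)
(18, 0)
(14.635, 12.557)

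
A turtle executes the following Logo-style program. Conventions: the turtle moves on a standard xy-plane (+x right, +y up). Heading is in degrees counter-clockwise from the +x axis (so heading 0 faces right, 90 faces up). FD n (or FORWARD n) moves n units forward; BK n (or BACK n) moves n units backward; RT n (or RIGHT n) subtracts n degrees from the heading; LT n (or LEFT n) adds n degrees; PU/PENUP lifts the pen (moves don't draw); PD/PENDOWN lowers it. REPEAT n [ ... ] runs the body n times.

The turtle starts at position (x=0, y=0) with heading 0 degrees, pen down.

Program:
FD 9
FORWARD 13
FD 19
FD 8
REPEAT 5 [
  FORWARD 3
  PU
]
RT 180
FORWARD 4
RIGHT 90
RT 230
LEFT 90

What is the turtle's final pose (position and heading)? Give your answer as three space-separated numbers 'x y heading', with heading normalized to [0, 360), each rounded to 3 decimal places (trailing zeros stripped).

Executing turtle program step by step:
Start: pos=(0,0), heading=0, pen down
FD 9: (0,0) -> (9,0) [heading=0, draw]
FD 13: (9,0) -> (22,0) [heading=0, draw]
FD 19: (22,0) -> (41,0) [heading=0, draw]
FD 8: (41,0) -> (49,0) [heading=0, draw]
REPEAT 5 [
  -- iteration 1/5 --
  FD 3: (49,0) -> (52,0) [heading=0, draw]
  PU: pen up
  -- iteration 2/5 --
  FD 3: (52,0) -> (55,0) [heading=0, move]
  PU: pen up
  -- iteration 3/5 --
  FD 3: (55,0) -> (58,0) [heading=0, move]
  PU: pen up
  -- iteration 4/5 --
  FD 3: (58,0) -> (61,0) [heading=0, move]
  PU: pen up
  -- iteration 5/5 --
  FD 3: (61,0) -> (64,0) [heading=0, move]
  PU: pen up
]
RT 180: heading 0 -> 180
FD 4: (64,0) -> (60,0) [heading=180, move]
RT 90: heading 180 -> 90
RT 230: heading 90 -> 220
LT 90: heading 220 -> 310
Final: pos=(60,0), heading=310, 5 segment(s) drawn

Answer: 60 0 310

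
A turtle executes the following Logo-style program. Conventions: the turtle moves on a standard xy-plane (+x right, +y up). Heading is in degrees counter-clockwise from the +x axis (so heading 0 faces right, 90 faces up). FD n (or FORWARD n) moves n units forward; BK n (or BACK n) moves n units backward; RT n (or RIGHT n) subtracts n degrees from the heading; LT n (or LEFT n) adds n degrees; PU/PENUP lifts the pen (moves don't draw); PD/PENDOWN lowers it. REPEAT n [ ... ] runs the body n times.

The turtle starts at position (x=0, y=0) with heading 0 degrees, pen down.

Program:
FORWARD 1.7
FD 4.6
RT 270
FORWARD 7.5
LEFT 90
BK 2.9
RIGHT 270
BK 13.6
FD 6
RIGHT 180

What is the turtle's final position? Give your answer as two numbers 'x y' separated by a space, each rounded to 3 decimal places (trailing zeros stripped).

Executing turtle program step by step:
Start: pos=(0,0), heading=0, pen down
FD 1.7: (0,0) -> (1.7,0) [heading=0, draw]
FD 4.6: (1.7,0) -> (6.3,0) [heading=0, draw]
RT 270: heading 0 -> 90
FD 7.5: (6.3,0) -> (6.3,7.5) [heading=90, draw]
LT 90: heading 90 -> 180
BK 2.9: (6.3,7.5) -> (9.2,7.5) [heading=180, draw]
RT 270: heading 180 -> 270
BK 13.6: (9.2,7.5) -> (9.2,21.1) [heading=270, draw]
FD 6: (9.2,21.1) -> (9.2,15.1) [heading=270, draw]
RT 180: heading 270 -> 90
Final: pos=(9.2,15.1), heading=90, 6 segment(s) drawn

Answer: 9.2 15.1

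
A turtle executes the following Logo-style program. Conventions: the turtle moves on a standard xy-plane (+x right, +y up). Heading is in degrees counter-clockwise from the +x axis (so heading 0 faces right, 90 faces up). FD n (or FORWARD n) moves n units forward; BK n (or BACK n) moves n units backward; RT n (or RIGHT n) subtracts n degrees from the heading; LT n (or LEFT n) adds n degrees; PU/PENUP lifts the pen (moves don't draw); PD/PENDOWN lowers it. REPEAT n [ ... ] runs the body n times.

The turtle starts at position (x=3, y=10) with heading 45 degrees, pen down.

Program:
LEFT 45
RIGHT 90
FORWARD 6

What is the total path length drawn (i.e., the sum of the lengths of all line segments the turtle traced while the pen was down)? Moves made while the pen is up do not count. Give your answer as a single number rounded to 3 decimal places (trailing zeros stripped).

Answer: 6

Derivation:
Executing turtle program step by step:
Start: pos=(3,10), heading=45, pen down
LT 45: heading 45 -> 90
RT 90: heading 90 -> 0
FD 6: (3,10) -> (9,10) [heading=0, draw]
Final: pos=(9,10), heading=0, 1 segment(s) drawn

Segment lengths:
  seg 1: (3,10) -> (9,10), length = 6
Total = 6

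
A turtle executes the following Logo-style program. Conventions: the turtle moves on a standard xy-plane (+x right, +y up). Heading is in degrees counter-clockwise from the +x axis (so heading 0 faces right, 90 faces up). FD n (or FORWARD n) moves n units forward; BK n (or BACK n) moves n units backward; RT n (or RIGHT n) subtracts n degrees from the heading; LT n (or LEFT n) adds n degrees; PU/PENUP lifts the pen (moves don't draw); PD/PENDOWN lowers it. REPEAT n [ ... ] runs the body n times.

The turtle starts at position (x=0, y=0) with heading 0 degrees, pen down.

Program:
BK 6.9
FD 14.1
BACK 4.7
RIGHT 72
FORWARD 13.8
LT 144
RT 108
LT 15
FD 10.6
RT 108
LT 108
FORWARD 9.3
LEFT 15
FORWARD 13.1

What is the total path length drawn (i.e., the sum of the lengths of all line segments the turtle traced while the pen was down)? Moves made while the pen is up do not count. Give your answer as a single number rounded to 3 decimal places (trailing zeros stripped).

Executing turtle program step by step:
Start: pos=(0,0), heading=0, pen down
BK 6.9: (0,0) -> (-6.9,0) [heading=0, draw]
FD 14.1: (-6.9,0) -> (7.2,0) [heading=0, draw]
BK 4.7: (7.2,0) -> (2.5,0) [heading=0, draw]
RT 72: heading 0 -> 288
FD 13.8: (2.5,0) -> (6.764,-13.125) [heading=288, draw]
LT 144: heading 288 -> 72
RT 108: heading 72 -> 324
LT 15: heading 324 -> 339
FD 10.6: (6.764,-13.125) -> (16.66,-16.923) [heading=339, draw]
RT 108: heading 339 -> 231
LT 108: heading 231 -> 339
FD 9.3: (16.66,-16.923) -> (25.343,-20.256) [heading=339, draw]
LT 15: heading 339 -> 354
FD 13.1: (25.343,-20.256) -> (38.371,-21.625) [heading=354, draw]
Final: pos=(38.371,-21.625), heading=354, 7 segment(s) drawn

Segment lengths:
  seg 1: (0,0) -> (-6.9,0), length = 6.9
  seg 2: (-6.9,0) -> (7.2,0), length = 14.1
  seg 3: (7.2,0) -> (2.5,0), length = 4.7
  seg 4: (2.5,0) -> (6.764,-13.125), length = 13.8
  seg 5: (6.764,-13.125) -> (16.66,-16.923), length = 10.6
  seg 6: (16.66,-16.923) -> (25.343,-20.256), length = 9.3
  seg 7: (25.343,-20.256) -> (38.371,-21.625), length = 13.1
Total = 72.5

Answer: 72.5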